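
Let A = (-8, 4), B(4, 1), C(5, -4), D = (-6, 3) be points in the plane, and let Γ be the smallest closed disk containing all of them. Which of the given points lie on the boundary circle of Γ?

By Welzl's lemma the MEC is supported by two points (diametrically opposite) or three points (on a circumcircle).
The farthest pair is A–C with squared distance 233. The circle on this segment as diameter has centre (-1.5, 0) and r² = 233/4 = 58.25.
Check B: distance² to centre = 31.25 ≤ 58.25, so it lies inside.
All remaining points lie in this disk, and no smaller disk contains both endpoints, so this is the minimum enclosing circle.
The points at distance exactly r from the centre are A, C — 2 points.

A, C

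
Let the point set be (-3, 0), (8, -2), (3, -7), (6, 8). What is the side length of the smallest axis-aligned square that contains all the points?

15

The bounding box has width 11 and height 15.
An axis-aligned square enclosing the set must have side ≥ max(width, height).
So the minimum side is max(11, 15) = 15.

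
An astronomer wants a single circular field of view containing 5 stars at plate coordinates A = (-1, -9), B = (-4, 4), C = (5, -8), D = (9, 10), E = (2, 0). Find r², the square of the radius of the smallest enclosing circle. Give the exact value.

A smallest enclosing disk is always determined by at most three of the input points on its boundary.
The farthest pair is A–D with squared distance 461. The circle on this segment as diameter has centre (4, 0.5) and r² = 461/4 = 115.25.
Check B: distance² to centre = 76.25 ≤ 115.25, so it lies inside.
All remaining points lie in this disk, and no smaller disk contains both endpoints, so this is the minimum enclosing circle.

115.25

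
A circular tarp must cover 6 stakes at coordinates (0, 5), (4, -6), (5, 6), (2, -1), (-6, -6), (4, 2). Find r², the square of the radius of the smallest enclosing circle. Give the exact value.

66.25

The minimum enclosing circle of a finite set is fixed by two of the points (as a diameter) or three (as a circumcircle).
The farthest pair is (5, 6)–(-6, -6) with squared distance 265. The circle on this segment as diameter has centre (-0.5, 0) and r² = 265/4 = 66.25.
Check (0, 5): distance² to centre = 25.25 ≤ 66.25, so it lies inside.
All remaining points lie in this disk, and no smaller disk contains both endpoints, so this is the minimum enclosing circle.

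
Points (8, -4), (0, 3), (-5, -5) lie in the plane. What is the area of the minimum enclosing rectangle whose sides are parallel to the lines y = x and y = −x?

105

In coordinates u = x + y, v = x − y the rectangle is axis-aligned; the map (x,y)→(u,v) scales areas by 2.
u-values: 4, 3, -10; range = 4 − (-10) = 14.
v-values: 12, -3, 0; range = 12 − (-3) = 15.
Area = (14 × 15) / 2 = 105.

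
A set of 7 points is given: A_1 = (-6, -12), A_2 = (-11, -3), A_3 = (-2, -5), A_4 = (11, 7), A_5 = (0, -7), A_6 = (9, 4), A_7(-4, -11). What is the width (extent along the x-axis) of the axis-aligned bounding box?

22

max x = 11, min x = -11, so width = 22.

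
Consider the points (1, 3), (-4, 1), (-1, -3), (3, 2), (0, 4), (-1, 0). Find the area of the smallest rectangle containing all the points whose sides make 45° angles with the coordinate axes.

31.5

In coordinates u = x + y, v = x − y the rectangle is axis-aligned; the map (x,y)→(u,v) scales areas by 2.
u-values: 4, -3, -4, 5, 4, -1; range = 5 − (-4) = 9.
v-values: -2, -5, 2, 1, -4, -1; range = 2 − (-5) = 7.
Area = (9 × 7) / 2 = 31.5.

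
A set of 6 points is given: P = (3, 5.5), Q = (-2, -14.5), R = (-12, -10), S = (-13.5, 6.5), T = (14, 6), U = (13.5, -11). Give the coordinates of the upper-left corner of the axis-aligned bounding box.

(-13.5, 6.5)

x-range [-13.5, 14], y-range [-14.5, 6.5].
The upper-left corner is (-13.5, 6.5).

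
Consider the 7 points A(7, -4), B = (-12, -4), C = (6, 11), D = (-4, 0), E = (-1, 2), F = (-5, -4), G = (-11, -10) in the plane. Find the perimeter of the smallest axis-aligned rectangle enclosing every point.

80

Width = max x − min x = 7 − (-12) = 19.
Height = max y − min y = 11 − (-10) = 21.
Perimeter = 2(19 + 21) = 80.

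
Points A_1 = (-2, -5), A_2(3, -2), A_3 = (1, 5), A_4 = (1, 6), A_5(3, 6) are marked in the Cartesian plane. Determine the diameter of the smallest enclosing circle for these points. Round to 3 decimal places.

12.083

The farthest pair is A_1–A_5 with squared distance 146. The circle on this segment as diameter has centre (0.5, 0.5) and r² = 146/4 = 36.5.
Check A_2: distance² to centre = 12.5 ≤ 36.5, so it lies inside.
All remaining points lie in this disk, and no smaller disk contains both endpoints, so this is the minimum enclosing circle.
Diameter = 2r = 2√(36.5) ≈ 12.083.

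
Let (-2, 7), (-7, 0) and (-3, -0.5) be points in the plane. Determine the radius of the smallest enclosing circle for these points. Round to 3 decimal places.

4.301

Call the three points A, B, C in the order given.
Side lengths²: AB² = 74, AC² = 57.25, BC² = 16.25.
Since AB² = 74 ≥ 57.25 + 16.25 = 73.5, the angle opposite AB is not acute, so the smallest enclosing circle has AB as diameter.
Centre = midpoint of AB = (-4.5, 3.5), r² = 74/4 = 18.5.
r = √(18.5) ≈ 4.301.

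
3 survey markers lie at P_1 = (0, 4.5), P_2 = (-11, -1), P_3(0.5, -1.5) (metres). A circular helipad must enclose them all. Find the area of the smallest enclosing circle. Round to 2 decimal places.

Side lengths²: P_1P_2² = 151.25, P_1P_3² = 36.25, P_2P_3² = 132.5.
Since P_1P_2² = 151.25 < 132.5 + 36.25 = 168.75, the triangle is acute, so the smallest enclosing circle is the circumcircle.
Circumcentre = (-5.15, 1.05), r² = 38.425.
Area = π·r² = π·38.425 ≈ 120.72.

120.72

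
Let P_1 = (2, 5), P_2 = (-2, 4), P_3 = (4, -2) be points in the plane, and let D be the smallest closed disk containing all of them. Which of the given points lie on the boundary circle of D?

P_2, P_3

Side lengths²: P_1P_2² = 17, P_1P_3² = 53, P_2P_3² = 72.
Since P_2P_3² = 72 ≥ 53 + 17 = 70, the angle opposite P_2P_3 is not acute, so the smallest enclosing circle has P_2P_3 as diameter.
Centre = midpoint of P_2P_3 = (1, 1), r² = 72/4 = 18.
The points at distance exactly r from the centre are P_2, P_3 — 2 points.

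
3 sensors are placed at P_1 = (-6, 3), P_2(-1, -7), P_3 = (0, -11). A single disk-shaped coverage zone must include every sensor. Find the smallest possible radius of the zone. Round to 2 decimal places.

Side lengths²: P_1P_2² = 125, P_1P_3² = 232, P_2P_3² = 17.
Since P_1P_3² = 232 ≥ 125 + 17 = 142, the angle opposite P_1P_3 is not acute, so the smallest enclosing circle has P_1P_3 as diameter.
Centre = midpoint of P_1P_3 = (-3, -4), r² = 232/4 = 58.
r = √58 ≈ 7.62.

7.62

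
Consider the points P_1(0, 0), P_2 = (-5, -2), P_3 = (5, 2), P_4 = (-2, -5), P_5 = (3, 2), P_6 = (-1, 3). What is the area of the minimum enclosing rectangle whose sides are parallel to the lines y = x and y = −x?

In coordinates u = x + y, v = x − y the rectangle is axis-aligned; the map (x,y)→(u,v) scales areas by 2.
u-values: 0, -7, 7, -7, 5, 2; range = 7 − (-7) = 14.
v-values: 0, -3, 3, 3, 1, -4; range = 3 − (-4) = 7.
Area = (14 × 7) / 2 = 49.

49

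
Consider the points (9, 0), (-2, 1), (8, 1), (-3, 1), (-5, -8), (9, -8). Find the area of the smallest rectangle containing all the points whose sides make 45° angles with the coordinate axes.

In coordinates u = x + y, v = x − y the rectangle is axis-aligned; the map (x,y)→(u,v) scales areas by 2.
u-values: 9, -1, 9, -2, -13, 1; range = 9 − (-13) = 22.
v-values: 9, -3, 7, -4, 3, 17; range = 17 − (-4) = 21.
Area = (22 × 21) / 2 = 231.

231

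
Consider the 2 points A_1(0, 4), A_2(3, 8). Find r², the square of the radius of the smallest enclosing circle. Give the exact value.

6.25

The smallest circle enclosing two points has them as diameter endpoints.
Centre = midpoint = (1.5, 6); r² = |A_1A_2|²/4 = 25/4 = 6.25.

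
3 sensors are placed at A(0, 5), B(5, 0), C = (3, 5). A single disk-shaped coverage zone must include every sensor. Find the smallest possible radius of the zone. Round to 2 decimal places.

3.54

Side lengths²: AB² = 50, AC² = 9, BC² = 29.
Since AB² = 50 ≥ 29 + 9 = 38, the angle opposite AB is not acute, so the smallest enclosing circle has AB as diameter.
Centre = midpoint of AB = (2.5, 2.5), r² = 50/4 = 12.5.
r = √(12.5) ≈ 3.54.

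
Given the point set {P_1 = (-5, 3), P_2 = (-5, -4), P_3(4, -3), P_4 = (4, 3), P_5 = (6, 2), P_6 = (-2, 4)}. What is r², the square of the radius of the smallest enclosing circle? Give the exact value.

9577/242

The minimum enclosing circle of a finite set is fixed by two of the points (as a diameter) or three (as a circumcircle).
The minimum enclosing circle is determined by three boundary points: P_1, P_2, P_5.
Their circumcentre is (5/22, -0.5) with r² = 9577/242.
The farthest remaining point P_4 is at distance² 6409/242 ≤ 9577/242.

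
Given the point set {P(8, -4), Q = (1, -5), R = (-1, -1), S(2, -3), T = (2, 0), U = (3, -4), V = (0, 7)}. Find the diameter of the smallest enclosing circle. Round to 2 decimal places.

The minimum enclosing circle is determined by three boundary points: P, Q, V.
Their circumcentre is (125/34, 43/34) with r² = 26825/578.
The farthest remaining point U is at distance² 16285/578 ≤ 26825/578.
Diameter = 2r = 2√(26825/578) ≈ 13.62.

13.62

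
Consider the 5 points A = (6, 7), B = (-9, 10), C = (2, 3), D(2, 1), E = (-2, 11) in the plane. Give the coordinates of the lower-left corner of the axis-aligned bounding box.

x-range [-9, 6], y-range [1, 11].
The lower-left corner is (-9, 1).

(-9, 1)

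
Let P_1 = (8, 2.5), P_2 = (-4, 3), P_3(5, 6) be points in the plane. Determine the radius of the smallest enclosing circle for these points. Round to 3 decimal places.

Side lengths²: P_1P_2² = 144.25, P_1P_3² = 21.25, P_2P_3² = 90.
Since P_1P_2² = 144.25 ≥ 90 + 21.25 = 111.25, the angle opposite P_1P_2 is not acute, so the smallest enclosing circle has P_1P_2 as diameter.
Centre = midpoint of P_1P_2 = (2, 2.75), r² = 144.25/4 = 36.0625.
r = √(36.0625) ≈ 6.005.

6.005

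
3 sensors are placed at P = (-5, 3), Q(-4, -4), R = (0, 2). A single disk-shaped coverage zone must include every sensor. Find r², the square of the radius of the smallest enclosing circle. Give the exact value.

4225/289

Side lengths²: PQ² = 50, PR² = 26, QR² = 52.
Since QR² = 52 < 50 + 26 = 76, the triangle is acute, so the smallest enclosing circle is the circumcircle.
Circumcentre = (-52/17, -5/17), r² = 4225/289.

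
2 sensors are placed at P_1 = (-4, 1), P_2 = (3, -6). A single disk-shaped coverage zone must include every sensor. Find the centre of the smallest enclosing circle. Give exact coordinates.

(-0.5, -2.5)

The smallest circle enclosing two points has them as diameter endpoints.
Centre = midpoint = (-0.5, -2.5); r² = |P_1P_2|²/4 = 98/4 = 24.5.
Centre = (-0.5, -2.5).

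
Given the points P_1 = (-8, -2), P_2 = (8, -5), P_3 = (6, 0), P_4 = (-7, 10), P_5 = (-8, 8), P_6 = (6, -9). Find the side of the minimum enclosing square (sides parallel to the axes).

The bounding box has width 16 and height 19.
An axis-aligned square enclosing the set must have side ≥ max(width, height).
So the minimum side is max(16, 19) = 19.

19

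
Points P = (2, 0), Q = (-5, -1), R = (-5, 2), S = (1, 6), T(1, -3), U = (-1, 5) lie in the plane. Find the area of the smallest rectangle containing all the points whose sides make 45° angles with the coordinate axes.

71.5

In coordinates u = x + y, v = x − y the rectangle is axis-aligned; the map (x,y)→(u,v) scales areas by 2.
u-values: 2, -6, -3, 7, -2, 4; range = 7 − (-6) = 13.
v-values: 2, -4, -7, -5, 4, -6; range = 4 − (-7) = 11.
Area = (13 × 11) / 2 = 71.5.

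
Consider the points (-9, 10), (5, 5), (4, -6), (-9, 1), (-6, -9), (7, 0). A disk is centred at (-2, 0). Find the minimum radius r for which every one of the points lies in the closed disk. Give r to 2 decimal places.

12.21

The required radius is the distance from (-2, 0) to the farthest point.
Squared distances: 149, 74, 72, 50, 97, 81.
Maximum is 149, attained at (-9, 10).
r = √149 ≈ 12.21.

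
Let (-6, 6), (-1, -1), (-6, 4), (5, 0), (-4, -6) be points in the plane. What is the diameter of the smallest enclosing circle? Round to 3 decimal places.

A smallest enclosing disk is always determined by at most three of the input points on its boundary.
The minimum enclosing circle is determined by three boundary points: (-6, 6), (5, 0), (-4, -6).
Their circumcentre is (-1.85, 0.525) with r² = 47.198125.
The farthest remaining point (-6, 4) is at distance² 29.298125 ≤ 47.198125.
Diameter = 2r = 2√(47.198125) ≈ 13.740.

13.740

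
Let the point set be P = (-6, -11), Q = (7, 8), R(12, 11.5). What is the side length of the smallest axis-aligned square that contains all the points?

22.5

The bounding box has width 18 and height 22.5.
An axis-aligned square enclosing the set must have side ≥ max(width, height).
So the minimum side is max(18, 22.5) = 22.5.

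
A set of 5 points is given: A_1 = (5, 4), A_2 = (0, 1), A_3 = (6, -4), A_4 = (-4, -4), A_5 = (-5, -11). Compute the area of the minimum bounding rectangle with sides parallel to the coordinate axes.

165

x ranges over [-5, 6], width 11.
y ranges over [-11, 4], height 15.
Area = 11 × 15 = 165.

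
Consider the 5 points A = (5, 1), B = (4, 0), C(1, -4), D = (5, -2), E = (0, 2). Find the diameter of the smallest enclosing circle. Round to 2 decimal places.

By Welzl's lemma the MEC is supported by two points (diametrically opposite) or three points (on a circumcircle).
The minimum enclosing circle is determined by three boundary points: A, C, E.
Their circumcentre is (119/58, -43/58) with r² = 19721/1682.
The farthest remaining point D is at distance² 17285/1682 ≤ 19721/1682.
Diameter = 2r = 2√(19721/1682) ≈ 6.85.

6.85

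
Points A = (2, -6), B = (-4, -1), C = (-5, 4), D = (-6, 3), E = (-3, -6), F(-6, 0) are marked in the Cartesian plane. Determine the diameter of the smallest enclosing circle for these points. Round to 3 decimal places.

12.207

The farthest pair is A–C with squared distance 149. The circle on this segment as diameter has centre (-1.5, -1) and r² = 149/4 = 37.25.
Check B: distance² to centre = 6.25 ≤ 37.25, so it lies inside.
All remaining points lie in this disk, and no smaller disk contains both endpoints, so this is the minimum enclosing circle.
Diameter = 2r = 2√(37.25) ≈ 12.207.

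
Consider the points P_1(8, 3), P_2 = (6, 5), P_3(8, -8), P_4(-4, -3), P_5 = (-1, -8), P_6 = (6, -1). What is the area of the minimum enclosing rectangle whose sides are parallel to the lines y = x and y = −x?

170

In coordinates u = x + y, v = x − y the rectangle is axis-aligned; the map (x,y)→(u,v) scales areas by 2.
u-values: 11, 11, 0, -7, -9, 5; range = 11 − (-9) = 20.
v-values: 5, 1, 16, -1, 7, 7; range = 16 − (-1) = 17.
Area = (20 × 17) / 2 = 170.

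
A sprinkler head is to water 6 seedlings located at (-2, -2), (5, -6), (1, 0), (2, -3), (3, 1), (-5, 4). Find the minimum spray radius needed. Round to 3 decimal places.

7.071

By Welzl's lemma the MEC is supported by two points (diametrically opposite) or three points (on a circumcircle).
The farthest pair is (5, -6)–(-5, 4) with squared distance 200. The circle on this segment as diameter has centre (0, -1) and r² = 200/4 = 50.
Check (-2, -2): distance² to centre = 5 ≤ 50, so it lies inside.
All remaining points lie in this disk, and no smaller disk contains both endpoints, so this is the minimum enclosing circle.
r = √50 ≈ 7.071.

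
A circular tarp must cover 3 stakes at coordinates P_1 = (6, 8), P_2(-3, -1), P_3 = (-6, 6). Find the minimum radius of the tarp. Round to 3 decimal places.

Side lengths²: P_1P_2² = 162, P_1P_3² = 148, P_2P_3² = 58.
Since P_1P_2² = 162 < 148 + 58 = 206, the triangle is acute, so the smallest enclosing circle is the circumcircle.
Circumcentre = (0.4, 4.6), r² = 42.92.
r = √(42.92) ≈ 6.551.

6.551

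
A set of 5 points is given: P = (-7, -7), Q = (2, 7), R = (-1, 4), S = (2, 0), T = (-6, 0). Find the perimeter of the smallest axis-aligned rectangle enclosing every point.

46

Width = max x − min x = 2 − (-7) = 9.
Height = max y − min y = 7 − (-7) = 14.
Perimeter = 2(9 + 14) = 46.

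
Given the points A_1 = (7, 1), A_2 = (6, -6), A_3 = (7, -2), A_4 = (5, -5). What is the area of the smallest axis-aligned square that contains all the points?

49

The bounding box has width 2 and height 7.
An axis-aligned square enclosing the set must have side ≥ max(width, height).
So the minimum side is max(2, 7) = 7.
Area = 7² = 49.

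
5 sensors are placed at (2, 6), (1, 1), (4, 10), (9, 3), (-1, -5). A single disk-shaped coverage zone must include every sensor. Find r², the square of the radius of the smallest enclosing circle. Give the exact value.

By Welzl's lemma the MEC is supported by two points (diametrically opposite) or three points (on a circumcircle).
The farthest pair is (4, 10)–(-1, -5) with squared distance 250. The circle on this segment as diameter has centre (1.5, 2.5) and r² = 250/4 = 62.5.
Check (2, 6): distance² to centre = 12.5 ≤ 62.5, so it lies inside.
All remaining points lie in this disk, and no smaller disk contains both endpoints, so this is the minimum enclosing circle.

62.5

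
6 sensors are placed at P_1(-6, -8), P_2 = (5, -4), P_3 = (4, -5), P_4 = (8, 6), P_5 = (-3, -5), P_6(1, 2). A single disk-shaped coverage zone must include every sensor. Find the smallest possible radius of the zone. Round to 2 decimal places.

9.90

The farthest pair is P_1–P_4 with squared distance 392. The circle on this segment as diameter has centre (1, -1) and r² = 392/4 = 98.
Check P_2: distance² to centre = 25 ≤ 98, so it lies inside.
All remaining points lie in this disk, and no smaller disk contains both endpoints, so this is the minimum enclosing circle.
r = √98 ≈ 9.90.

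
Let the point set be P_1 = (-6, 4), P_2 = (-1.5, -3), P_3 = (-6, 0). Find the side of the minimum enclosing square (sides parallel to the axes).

The bounding box has width 4.5 and height 7.
An axis-aligned square enclosing the set must have side ≥ max(width, height).
So the minimum side is max(4.5, 7) = 7.

7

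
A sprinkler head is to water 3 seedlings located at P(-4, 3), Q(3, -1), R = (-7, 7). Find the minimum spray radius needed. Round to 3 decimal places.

6.403

Side lengths²: PQ² = 65, PR² = 25, QR² = 164.
Since QR² = 164 ≥ 65 + 25 = 90, the angle opposite QR is not acute, so the smallest enclosing circle has QR as diameter.
Centre = midpoint of QR = (-2, 3), r² = 164/4 = 41.
r = √41 ≈ 6.403.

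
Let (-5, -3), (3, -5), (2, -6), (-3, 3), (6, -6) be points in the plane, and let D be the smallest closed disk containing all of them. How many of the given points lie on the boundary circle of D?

The minimum enclosing circle is determined by three boundary points: (-5, -3), (-3, 3), (6, -6).
Their circumcentre is (1.25, -1.75) with r² = 40.625.
The farthest remaining point (2, -6) is at distance² 18.625 ≤ 40.625.
The points at distance exactly r from the centre are (-5, -3), (-3, 3), (6, -6) — 3 points.

3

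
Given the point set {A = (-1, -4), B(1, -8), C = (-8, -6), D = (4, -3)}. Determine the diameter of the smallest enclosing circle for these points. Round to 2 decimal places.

12.37

The farthest pair is C–D with squared distance 153. The circle on this segment as diameter has centre (-2, -4.5) and r² = 153/4 = 38.25.
Check A: distance² to centre = 1.25 ≤ 38.25, so it lies inside.
All remaining points lie in this disk, and no smaller disk contains both endpoints, so this is the minimum enclosing circle.
Diameter = 2r = 2√(38.25) ≈ 12.37.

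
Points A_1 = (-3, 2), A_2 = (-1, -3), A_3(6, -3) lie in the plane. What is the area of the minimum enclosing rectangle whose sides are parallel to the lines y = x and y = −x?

49

In coordinates u = x + y, v = x − y the rectangle is axis-aligned; the map (x,y)→(u,v) scales areas by 2.
u-values: -1, -4, 3; range = 3 − (-4) = 7.
v-values: -5, 2, 9; range = 9 − (-5) = 14.
Area = (7 × 14) / 2 = 49.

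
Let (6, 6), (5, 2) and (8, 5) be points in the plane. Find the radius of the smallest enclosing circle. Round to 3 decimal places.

Call the three points A, B, C in the order given.
Side lengths²: AB² = 17, AC² = 5, BC² = 18.
Since BC² = 18 < 17 + 5 = 22, the triangle is acute, so the smallest enclosing circle is the circumcircle.
Circumcentre = (37/6, 23/6), r² = 85/18.
r = √(85/18) ≈ 2.173.

2.173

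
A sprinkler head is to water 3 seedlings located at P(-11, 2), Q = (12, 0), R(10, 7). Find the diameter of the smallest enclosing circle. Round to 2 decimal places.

Side lengths²: PQ² = 533, PR² = 466, QR² = 53.
Since PQ² = 533 ≥ 466 + 53 = 519, the angle opposite PQ is not acute, so the smallest enclosing circle has PQ as diameter.
Centre = midpoint of PQ = (0.5, 1), r² = 533/4 = 133.25.
Diameter = 2r = 2√(133.25) ≈ 23.09.

23.09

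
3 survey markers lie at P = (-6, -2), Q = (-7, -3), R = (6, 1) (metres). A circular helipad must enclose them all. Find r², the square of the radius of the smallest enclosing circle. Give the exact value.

46.25

Side lengths²: PQ² = 2, PR² = 153, QR² = 185.
Since QR² = 185 ≥ 153 + 2 = 155, the angle opposite QR is not acute, so the smallest enclosing circle has QR as diameter.
Centre = midpoint of QR = (-0.5, -1), r² = 185/4 = 46.25.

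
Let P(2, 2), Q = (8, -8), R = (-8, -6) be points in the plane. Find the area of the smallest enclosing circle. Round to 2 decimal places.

207.93

Side lengths²: PQ² = 136, PR² = 164, QR² = 260.
Since QR² = 260 < 164 + 136 = 300, the triangle is acute, so the smallest enclosing circle is the circumcircle.
Circumcentre = (5/37, -219/37), r² = 90610/1369.
Area = π·r² = π·90610/1369 ≈ 207.93.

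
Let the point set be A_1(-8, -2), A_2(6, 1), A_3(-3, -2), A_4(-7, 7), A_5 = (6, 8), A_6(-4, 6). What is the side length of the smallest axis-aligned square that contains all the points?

The bounding box has width 14 and height 10.
An axis-aligned square enclosing the set must have side ≥ max(width, height).
So the minimum side is max(14, 10) = 14.

14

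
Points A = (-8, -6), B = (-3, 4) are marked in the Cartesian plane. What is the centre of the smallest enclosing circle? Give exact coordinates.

The smallest circle enclosing two points has them as diameter endpoints.
Centre = midpoint = (-5.5, -1); r² = |AB|²/4 = 125/4 = 31.25.
Centre = (-5.5, -1).

(-5.5, -1)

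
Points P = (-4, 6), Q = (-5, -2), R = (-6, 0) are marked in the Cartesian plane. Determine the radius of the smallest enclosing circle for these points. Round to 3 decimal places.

Side lengths²: PQ² = 65, PR² = 40, QR² = 5.
Since PQ² = 65 ≥ 40 + 5 = 45, the angle opposite PQ is not acute, so the smallest enclosing circle has PQ as diameter.
Centre = midpoint of PQ = (-4.5, 2), r² = 65/4 = 16.25.
r = √(16.25) ≈ 4.031.

4.031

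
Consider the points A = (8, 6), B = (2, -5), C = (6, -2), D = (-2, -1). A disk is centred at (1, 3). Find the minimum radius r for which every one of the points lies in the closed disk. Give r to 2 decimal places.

8.06

The required radius is the distance from (1, 3) to the farthest point.
Squared distances: 58, 65, 50, 25.
Maximum is 65, attained at B.
r = √65 ≈ 8.06.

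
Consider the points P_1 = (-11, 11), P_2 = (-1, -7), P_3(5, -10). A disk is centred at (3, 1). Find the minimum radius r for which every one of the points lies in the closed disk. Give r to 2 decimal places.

17.20

The required radius is the distance from (3, 1) to the farthest point.
Squared distances: 296, 80, 125.
Maximum is 296, attained at P_1.
r = √296 ≈ 17.20.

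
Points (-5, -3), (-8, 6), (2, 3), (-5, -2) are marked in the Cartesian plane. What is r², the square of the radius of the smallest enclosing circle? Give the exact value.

46325/1458

A smallest enclosing disk is always determined by at most three of the input points on its boundary.
The minimum enclosing circle is determined by three boundary points: (-5, -3), (-8, 6), (2, 3).
Their circumcentre is (-65/18, 133/54) with r² = 46325/1458.
The farthest remaining point (-5, -2) is at distance² 31853/1458 ≤ 46325/1458.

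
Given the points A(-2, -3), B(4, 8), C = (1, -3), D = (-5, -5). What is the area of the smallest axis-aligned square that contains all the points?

The bounding box has width 9 and height 13.
An axis-aligned square enclosing the set must have side ≥ max(width, height).
So the minimum side is max(9, 13) = 13.
Area = 13² = 169.

169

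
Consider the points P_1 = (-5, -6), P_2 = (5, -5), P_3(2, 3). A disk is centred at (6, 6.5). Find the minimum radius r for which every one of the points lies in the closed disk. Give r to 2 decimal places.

The required radius is the distance from (6, 6.5) to the farthest point.
Squared distances: 277.25, 133.25, 28.25.
Maximum is 277.25, attained at P_1.
r = √(277.25) ≈ 16.65.

16.65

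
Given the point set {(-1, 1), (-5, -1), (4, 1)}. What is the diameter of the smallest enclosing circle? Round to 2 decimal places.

9.22

Call the three points A, B, C in the order given.
Side lengths²: AB² = 20, AC² = 25, BC² = 85.
Since BC² = 85 ≥ 25 + 20 = 45, the angle opposite BC is not acute, so the smallest enclosing circle has BC as diameter.
Centre = midpoint of BC = (-0.5, 0), r² = 85/4 = 21.25.
Diameter = 2r = 2√(21.25) ≈ 9.22.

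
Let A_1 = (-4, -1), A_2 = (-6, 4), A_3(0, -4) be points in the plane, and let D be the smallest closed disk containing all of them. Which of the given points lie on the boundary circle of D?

A_2, A_3

Side lengths²: A_1A_2² = 29, A_1A_3² = 25, A_2A_3² = 100.
Since A_2A_3² = 100 ≥ 29 + 25 = 54, the angle opposite A_2A_3 is not acute, so the smallest enclosing circle has A_2A_3 as diameter.
Centre = midpoint of A_2A_3 = (-3, 0), r² = 100/4 = 25.
The points at distance exactly r from the centre are A_2, A_3 — 2 points.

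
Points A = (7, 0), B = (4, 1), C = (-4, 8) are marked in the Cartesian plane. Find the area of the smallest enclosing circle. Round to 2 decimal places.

Side lengths²: AB² = 10, AC² = 185, BC² = 113.
Since AC² = 185 ≥ 113 + 10 = 123, the angle opposite AC is not acute, so the smallest enclosing circle has AC as diameter.
Centre = midpoint of AC = (1.5, 4), r² = 185/4 = 46.25.
Area = π·r² = π·46.25 ≈ 145.30.

145.30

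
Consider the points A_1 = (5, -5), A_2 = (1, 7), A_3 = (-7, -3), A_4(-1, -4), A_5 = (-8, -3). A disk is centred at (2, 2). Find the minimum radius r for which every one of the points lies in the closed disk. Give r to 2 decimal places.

The required radius is the distance from (2, 2) to the farthest point.
Squared distances: 58, 26, 106, 45, 125.
Maximum is 125, attained at A_5.
r = √125 ≈ 11.18.

11.18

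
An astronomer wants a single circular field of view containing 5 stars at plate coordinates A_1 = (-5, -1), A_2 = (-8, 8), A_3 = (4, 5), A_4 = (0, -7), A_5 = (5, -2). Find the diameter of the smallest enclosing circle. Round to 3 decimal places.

The minimum enclosing circle of a finite set is fixed by two of the points (as a diameter) or three (as a circumcircle).
The minimum enclosing circle is determined by three boundary points: A_2, A_4, A_5.
Their circumcentre is (-139/46, 47/46) with r² = 77741/1058.
The farthest remaining point A_3 is at distance² 68909/1058 ≤ 77741/1058.
Diameter = 2r = 2√(77741/1058) ≈ 17.144.

17.144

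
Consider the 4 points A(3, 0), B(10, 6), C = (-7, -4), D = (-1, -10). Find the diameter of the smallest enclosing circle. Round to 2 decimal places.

The minimum enclosing circle of a finite set is fixed by two of the points (as a diameter) or three (as a circumcircle).
The minimum enclosing circle is determined by three boundary points: B, C, D.
Their circumcentre is (131/54, -31/54) with r² = 146653/1458.
The farthest remaining point A is at distance² 961/1458 ≤ 146653/1458.
Diameter = 2r = 2√(146653/1458) ≈ 20.06.

20.06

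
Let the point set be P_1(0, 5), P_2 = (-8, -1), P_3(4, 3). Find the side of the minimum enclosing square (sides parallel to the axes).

The bounding box has width 12 and height 6.
An axis-aligned square enclosing the set must have side ≥ max(width, height).
So the minimum side is max(12, 6) = 12.

12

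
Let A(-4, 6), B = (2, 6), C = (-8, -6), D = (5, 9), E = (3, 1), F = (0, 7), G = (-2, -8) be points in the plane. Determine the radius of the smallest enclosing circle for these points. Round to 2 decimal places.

9.92

The minimum enclosing circle of a finite set is fixed by two of the points (as a diameter) or three (as a circumcircle).
The farthest pair is C–D with squared distance 394. The circle on this segment as diameter has centre (-1.5, 1.5) and r² = 394/4 = 98.5.
Check A: distance² to centre = 26.5 ≤ 98.5, so it lies inside.
All remaining points lie in this disk, and no smaller disk contains both endpoints, so this is the minimum enclosing circle.
r = √(98.5) ≈ 9.92.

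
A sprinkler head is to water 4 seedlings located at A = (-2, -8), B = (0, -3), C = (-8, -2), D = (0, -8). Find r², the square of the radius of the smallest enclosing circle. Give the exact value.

A smallest enclosing disk is always determined by at most three of the input points on its boundary.
The farthest pair is C–D with squared distance 100. The circle on this segment as diameter has centre (-4, -5) and r² = 100/4 = 25.
Check A: distance² to centre = 13 ≤ 25, so it lies inside.
All remaining points lie in this disk, and no smaller disk contains both endpoints, so this is the minimum enclosing circle.

25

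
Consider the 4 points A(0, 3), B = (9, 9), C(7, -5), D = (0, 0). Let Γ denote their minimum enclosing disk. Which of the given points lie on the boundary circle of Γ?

B, C, D

By Welzl's lemma the MEC is supported by two points (diametrically opposite) or three points (on a circumcircle).
The minimum enclosing circle is determined by three boundary points: B, C, D.
Their circumcentre is (41/6, 13/6) with r² = 925/18.
The farthest remaining point A is at distance² 853/18 ≤ 925/18.
The points at distance exactly r from the centre are B, C, D — 3 points.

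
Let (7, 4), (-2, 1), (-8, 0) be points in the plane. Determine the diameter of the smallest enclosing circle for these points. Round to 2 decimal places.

Call the three points A, B, C in the order given.
Side lengths²: AB² = 90, AC² = 241, BC² = 37.
Since AC² = 241 ≥ 90 + 37 = 127, the angle opposite AC is not acute, so the smallest enclosing circle has AC as diameter.
Centre = midpoint of AC = (-0.5, 2), r² = 241/4 = 60.25.
Diameter = 2r = 2√(60.25) ≈ 15.52.

15.52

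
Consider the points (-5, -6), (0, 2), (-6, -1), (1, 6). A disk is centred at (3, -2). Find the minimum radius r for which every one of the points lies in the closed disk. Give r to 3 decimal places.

9.055

The required radius is the distance from (3, -2) to the farthest point.
Squared distances: 80, 25, 82, 68.
Maximum is 82, attained at (-6, -1).
r = √82 ≈ 9.055.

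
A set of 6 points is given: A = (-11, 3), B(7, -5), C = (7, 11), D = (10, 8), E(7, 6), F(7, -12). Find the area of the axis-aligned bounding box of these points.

483

x ranges over [-11, 10], width 21.
y ranges over [-12, 11], height 23.
Area = 21 × 23 = 483.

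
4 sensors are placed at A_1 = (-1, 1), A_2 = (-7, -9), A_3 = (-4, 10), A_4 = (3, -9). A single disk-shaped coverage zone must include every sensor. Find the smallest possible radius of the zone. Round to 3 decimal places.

The minimum enclosing circle of a finite set is fixed by two of the points (as a diameter) or three (as a circumcircle).
The minimum enclosing circle is determined by three boundary points: A_2, A_3, A_4.
Their circumcentre is (-2, -1/19) with r² = 37925/361.
The farthest remaining point A_1 is at distance² 761/361 ≤ 37925/361.
r = √(37925/361) ≈ 10.250.

10.250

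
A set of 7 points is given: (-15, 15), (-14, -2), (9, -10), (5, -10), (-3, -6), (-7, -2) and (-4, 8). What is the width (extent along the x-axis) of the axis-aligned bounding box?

max x = 9, min x = -15, so width = 24.

24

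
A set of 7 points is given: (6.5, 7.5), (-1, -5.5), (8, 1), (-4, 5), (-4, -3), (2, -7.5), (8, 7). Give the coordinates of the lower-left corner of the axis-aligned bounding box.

x-range [-4, 8], y-range [-7.5, 7.5].
The lower-left corner is (-4, -7.5).

(-4, -7.5)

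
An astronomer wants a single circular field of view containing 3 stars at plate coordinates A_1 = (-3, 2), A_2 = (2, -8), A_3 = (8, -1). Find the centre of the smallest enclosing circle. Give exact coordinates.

Side lengths²: A_1A_2² = 125, A_1A_3² = 130, A_2A_3² = 85.
Since A_1A_3² = 130 < 125 + 85 = 210, the triangle is acute, so the smallest enclosing circle is the circumcircle.
Circumcentre = (71/38, -69/38), r² = 27625/722.
Centre = (71/38, -69/38).

(71/38, -69/38)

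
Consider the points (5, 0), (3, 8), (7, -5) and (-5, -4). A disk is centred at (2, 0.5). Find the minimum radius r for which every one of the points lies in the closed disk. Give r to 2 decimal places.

The required radius is the distance from (2, 0.5) to the farthest point.
Squared distances: 9.25, 57.25, 55.25, 69.25.
Maximum is 69.25, attained at (-5, -4).
r = √(69.25) ≈ 8.32.

8.32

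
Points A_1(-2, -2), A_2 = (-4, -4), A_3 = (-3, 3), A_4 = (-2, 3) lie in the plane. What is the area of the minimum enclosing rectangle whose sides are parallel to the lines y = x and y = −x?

27

In coordinates u = x + y, v = x − y the rectangle is axis-aligned; the map (x,y)→(u,v) scales areas by 2.
u-values: -4, -8, 0, 1; range = 1 − (-8) = 9.
v-values: 0, 0, -6, -5; range = 0 − (-6) = 6.
Area = (9 × 6) / 2 = 27.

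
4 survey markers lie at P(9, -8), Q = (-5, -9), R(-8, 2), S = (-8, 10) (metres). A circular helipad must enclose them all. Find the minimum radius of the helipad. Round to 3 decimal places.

12.379

The minimum enclosing circle of a finite set is fixed by two of the points (as a diameter) or three (as a circumcircle).
The farthest pair is P–S with squared distance 613. The circle on this segment as diameter has centre (0.5, 1) and r² = 613/4 = 153.25.
Check Q: distance² to centre = 130.25 ≤ 153.25, so it lies inside.
All remaining points lie in this disk, and no smaller disk contains both endpoints, so this is the minimum enclosing circle.
r = √(153.25) ≈ 12.379.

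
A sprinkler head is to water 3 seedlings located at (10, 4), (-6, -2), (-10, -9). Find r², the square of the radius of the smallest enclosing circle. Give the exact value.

Call the three points A, B, C in the order given.
Side lengths²: AB² = 292, AC² = 569, BC² = 65.
Since AC² = 569 ≥ 292 + 65 = 357, the angle opposite AC is not acute, so the smallest enclosing circle has AC as diameter.
Centre = midpoint of AC = (0, -2.5), r² = 569/4 = 142.25.

142.25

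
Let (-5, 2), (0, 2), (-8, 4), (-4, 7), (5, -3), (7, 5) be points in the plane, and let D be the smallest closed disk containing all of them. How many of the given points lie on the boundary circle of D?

3

A smallest enclosing disk is always determined by at most three of the input points on its boundary.
The minimum enclosing circle is determined by three boundary points: (-8, 4), (5, -3), (7, 5).
Their circumcentre is (-22/59, 153/59) with r² = 209389/3481.
The farthest remaining point (-4, 7) is at distance² 113396/3481 ≤ 209389/3481.
The points at distance exactly r from the centre are (-8, 4), (5, -3), (7, 5) — 3 points.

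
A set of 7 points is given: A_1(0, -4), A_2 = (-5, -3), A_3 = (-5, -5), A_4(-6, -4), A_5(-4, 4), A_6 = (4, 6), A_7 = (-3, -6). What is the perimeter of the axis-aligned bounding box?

44

Width = max x − min x = 4 − (-6) = 10.
Height = max y − min y = 6 − (-6) = 12.
Perimeter = 2(10 + 12) = 44.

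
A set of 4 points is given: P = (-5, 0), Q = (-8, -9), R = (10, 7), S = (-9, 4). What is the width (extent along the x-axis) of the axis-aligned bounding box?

19

max x = 10, min x = -9, so width = 19.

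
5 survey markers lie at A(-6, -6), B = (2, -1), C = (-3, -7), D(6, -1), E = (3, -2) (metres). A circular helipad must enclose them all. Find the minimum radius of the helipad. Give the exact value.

By Welzl's lemma the MEC is supported by two points (diametrically opposite) or three points (on a circumcircle).
The farthest pair is A–D with squared distance 169. The circle on this segment as diameter has centre (0, -3.5) and r² = 169/4 = 42.25.
Check B: distance² to centre = 10.25 ≤ 42.25, so it lies inside.
All remaining points lie in this disk, and no smaller disk contains both endpoints, so this is the minimum enclosing circle.
r = √(42.25) = 6.5.

6.5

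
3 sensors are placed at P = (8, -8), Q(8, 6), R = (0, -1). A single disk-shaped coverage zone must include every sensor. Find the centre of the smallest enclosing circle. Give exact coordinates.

(7.0625, -1)

Side lengths²: PQ² = 196, PR² = 113, QR² = 113.
Since PQ² = 196 < 113 + 113 = 226, the triangle is acute, so the smallest enclosing circle is the circumcircle.
Circumcentre = (7.0625, -1), r² = 49.87890625.
Centre = (7.0625, -1).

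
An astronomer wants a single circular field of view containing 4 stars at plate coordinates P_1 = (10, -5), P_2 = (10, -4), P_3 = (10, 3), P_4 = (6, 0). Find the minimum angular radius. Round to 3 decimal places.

The minimum enclosing circle is determined by three boundary points: P_1, P_3, P_4.
Their circumcentre is (9.875, -1) with r² = 16.015625.
The farthest remaining point P_2 is at distance² 9.015625 ≤ 16.015625.
r = √(16.015625) ≈ 4.002.

4.002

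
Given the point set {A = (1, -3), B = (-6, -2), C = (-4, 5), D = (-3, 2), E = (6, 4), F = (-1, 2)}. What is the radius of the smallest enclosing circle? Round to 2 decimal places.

6.71

By Welzl's lemma the MEC is supported by two points (diametrically opposite) or three points (on a circumcircle).
The farthest pair is B–E with squared distance 180. The circle on this segment as diameter has centre (0, 1) and r² = 180/4 = 45.
Check A: distance² to centre = 17 ≤ 45, so it lies inside.
All remaining points lie in this disk, and no smaller disk contains both endpoints, so this is the minimum enclosing circle.
r = √45 ≈ 6.71.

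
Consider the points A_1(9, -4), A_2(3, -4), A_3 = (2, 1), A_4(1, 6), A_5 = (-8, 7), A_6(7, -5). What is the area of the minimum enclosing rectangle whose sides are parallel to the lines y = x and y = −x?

112

In coordinates u = x + y, v = x − y the rectangle is axis-aligned; the map (x,y)→(u,v) scales areas by 2.
u-values: 5, -1, 3, 7, -1, 2; range = 7 − (-1) = 8.
v-values: 13, 7, 1, -5, -15, 12; range = 13 − (-15) = 28.
Area = (8 × 28) / 2 = 112.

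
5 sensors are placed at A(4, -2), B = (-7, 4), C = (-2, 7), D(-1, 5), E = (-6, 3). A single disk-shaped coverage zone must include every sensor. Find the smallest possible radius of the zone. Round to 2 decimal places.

By Welzl's lemma the MEC is supported by two points (diametrically opposite) or three points (on a circumcircle).
The farthest pair is A–B with squared distance 157. The circle on this segment as diameter has centre (-1.5, 1) and r² = 157/4 = 39.25.
Check C: distance² to centre = 36.25 ≤ 39.25, so it lies inside.
All remaining points lie in this disk, and no smaller disk contains both endpoints, so this is the minimum enclosing circle.
r = √(39.25) ≈ 6.26.

6.26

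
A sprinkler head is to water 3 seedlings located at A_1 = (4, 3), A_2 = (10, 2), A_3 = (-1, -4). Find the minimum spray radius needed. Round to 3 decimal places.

6.265

Side lengths²: A_1A_2² = 37, A_1A_3² = 74, A_2A_3² = 157.
Since A_2A_3² = 157 ≥ 74 + 37 = 111, the angle opposite A_2A_3 is not acute, so the smallest enclosing circle has A_2A_3 as diameter.
Centre = midpoint of A_2A_3 = (4.5, -1), r² = 157/4 = 39.25.
r = √(39.25) ≈ 6.265.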